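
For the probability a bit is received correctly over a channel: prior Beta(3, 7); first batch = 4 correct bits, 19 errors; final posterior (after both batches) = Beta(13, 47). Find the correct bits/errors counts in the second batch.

6 correct bits and 21 errors

Sequential conjugate updates are equivalent to a single update on the pooled data, so total successes = posterior α − prior α and total failures = posterior β − prior β.
Total across both batches: 13−3=10 correct bits, 47−7=40 errors.
Subtract the first batch: 10−4=6 correct bits and 40−19=21 errors.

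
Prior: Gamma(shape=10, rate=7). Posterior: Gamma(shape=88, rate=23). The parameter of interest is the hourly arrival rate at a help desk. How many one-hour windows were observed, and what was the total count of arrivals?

n = 16 one-hour windows with total 78 arrivals

Gamma–Poisson conjugacy: posterior shape = α + Σxᵢ, posterior rate = β + n.
Matching: Σxᵢ = 88 − 10 = 78 and n = 23 − 7 = 16.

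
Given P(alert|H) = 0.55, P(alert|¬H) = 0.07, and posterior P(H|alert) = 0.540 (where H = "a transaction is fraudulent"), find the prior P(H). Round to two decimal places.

Bayes' rule in odds form gives O(H|E) = O(H)·[P(E|H)/P(E|¬H)], hence O(H) = O(H|E)/LR.
Posterior odds = 0.540/(1−0.540) = 1.1739. LR = 0.55/0.07 = 7.8571.
Prior odds = 1.1739/7.8571 = 0.1494, so P(H) = 0.1494/(1+0.1494) ≈ 0.13.

P(H) = 0.13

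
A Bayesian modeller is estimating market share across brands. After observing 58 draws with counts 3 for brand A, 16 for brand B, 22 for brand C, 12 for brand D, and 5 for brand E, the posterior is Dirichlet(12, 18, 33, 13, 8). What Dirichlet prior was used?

Dirichlet(9, 2, 11, 1, 3)

For a Dirichlet(α) prior with multinomial counts c, the posterior is Dirichlet(α + c) componentwise.
Subtract each count from the matching posterior parameter: 12−3=9, 18−16=2, 33−22=11, 13−12=1, 8−5=3.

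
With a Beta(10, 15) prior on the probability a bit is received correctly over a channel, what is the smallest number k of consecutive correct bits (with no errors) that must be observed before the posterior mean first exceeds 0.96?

k = 351

After k correct bits and 0 errors the posterior is Beta(10+k, 15), with mean (10+k)/(10+15+k).
Set (10+k)/(25+k) > 0.96 and solve: k > (0.96·25 − 10)/(1 − 0.96) = 350.000.
The smallest integer exceeding 350.000 is 351.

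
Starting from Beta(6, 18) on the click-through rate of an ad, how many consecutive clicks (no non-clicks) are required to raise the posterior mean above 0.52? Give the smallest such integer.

After k clicks and 0 non-clicks the posterior is Beta(6+k, 18), with mean (6+k)/(6+18+k).
Set (6+k)/(24+k) > 0.52 and solve: k > (0.52·24 − 6)/(1 − 0.52) = 13.500.
The smallest integer exceeding 13.500 is 14, and checking k=14: (20)/(38) = 0.5263 > 0.52.

k = 14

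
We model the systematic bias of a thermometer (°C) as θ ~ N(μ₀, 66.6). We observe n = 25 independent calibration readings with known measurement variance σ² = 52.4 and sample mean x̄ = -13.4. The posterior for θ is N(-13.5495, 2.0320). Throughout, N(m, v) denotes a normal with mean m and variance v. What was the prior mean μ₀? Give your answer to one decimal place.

With known observation variance, the Normal–Normal posterior has precision τ_n = τ₀ + n/σ² and mean μ_n = (τ₀μ₀ + (n/σ²)x̄)/τ_n.
Here τ₀ = 1/66.6 = 0.015015 and τ_data = 25/52.4 = 0.477099, so τ_n = 0.492114.
Rearranging for μ₀: μ₀ = (μ_n·τ_n − τ_data·x̄)/τ₀ = (-13.5495·0.492114 − 0.477099·-13.4) / 0.015015 = -0.274772/0.015015 ≈ -18.3.

μ₀ = -18.3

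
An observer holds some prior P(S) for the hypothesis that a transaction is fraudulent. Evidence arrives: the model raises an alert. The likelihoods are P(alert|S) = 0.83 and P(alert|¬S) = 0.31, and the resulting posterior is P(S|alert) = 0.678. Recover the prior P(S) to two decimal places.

In odds form, posterior odds = prior odds × likelihood ratio, so prior odds = posterior odds ÷ LR.
Posterior odds = 0.678/(1−0.678) = 2.1056. LR = 0.83/0.31 = 2.6774.
Prior odds = 2.1056/2.6774 = 0.7864, so P(S) = 0.7864/(1+0.7864) ≈ 0.44.

P(S) = 0.44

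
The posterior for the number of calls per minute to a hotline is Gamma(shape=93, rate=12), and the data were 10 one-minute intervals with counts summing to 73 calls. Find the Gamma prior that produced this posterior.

Gamma(shape=20, rate=2)

Gamma–Poisson conjugacy: posterior shape = α + Σxᵢ, posterior rate = β + n.
So α = 93 − 73 = 20 and β = 12 − 10 = 2.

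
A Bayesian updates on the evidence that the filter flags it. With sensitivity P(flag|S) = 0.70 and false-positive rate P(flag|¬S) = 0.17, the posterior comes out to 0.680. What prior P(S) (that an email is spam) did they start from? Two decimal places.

In odds form, posterior odds = prior odds × likelihood ratio, so prior odds = posterior odds ÷ LR.
Posterior odds = 0.680/(1−0.680) = 2.1250. LR = 0.70/0.17 = 4.1176.
Prior odds = 2.1250/4.1176 = 0.5161, so P(S) = 0.5161/(1+0.5161) ≈ 0.34.

P(S) = 0.34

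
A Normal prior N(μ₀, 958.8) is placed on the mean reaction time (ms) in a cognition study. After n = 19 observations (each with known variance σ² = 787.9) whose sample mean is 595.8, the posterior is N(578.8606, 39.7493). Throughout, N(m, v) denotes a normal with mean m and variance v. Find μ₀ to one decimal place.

μ₀ = 187.2

The posterior mean is a precision-weighted average: μ_n = (τ₀μ₀ + τ_data·x̄)/(τ₀+τ_data), with τ₀=1/σ₀² and τ_data=n/σ².
Here τ₀ = 1/958.8 = 0.001043 and τ_data = 19/787.9 = 0.024115, so τ_n = 0.025158.
Rearranging for μ₀: μ₀ = (μ_n·τ_n − τ_data·x̄)/τ₀ = (578.8606·0.025158 − 0.024115·595.8) / 0.001043 = 0.195258/0.001043 ≈ 187.2.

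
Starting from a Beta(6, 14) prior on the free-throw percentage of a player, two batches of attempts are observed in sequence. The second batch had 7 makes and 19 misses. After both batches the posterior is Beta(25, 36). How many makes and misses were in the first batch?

12 makes and 3 misses

Because Beta–binomial updating is additive in the counts, the combined data contributed (α_post−α_prior, β_post−β_prior) successes and failures.
Total across both batches: 25−6=19 makes, 36−14=22 misses.
Subtract the second batch: 19−7=12 makes and 22−19=3 misses.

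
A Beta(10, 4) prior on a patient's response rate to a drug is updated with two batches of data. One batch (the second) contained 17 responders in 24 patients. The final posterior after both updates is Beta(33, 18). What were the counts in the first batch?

6 responders and 7 non-responders

Because Beta–binomial updating is additive in the counts, the combined data contributed (α_post−α_prior, β_post−β_prior) successes and failures.
Total across both batches: 33−10=23 responders, 18−4=14 non-responders.
Subtract the second batch: 23−17=6 responders and 14−7=7 non-responders.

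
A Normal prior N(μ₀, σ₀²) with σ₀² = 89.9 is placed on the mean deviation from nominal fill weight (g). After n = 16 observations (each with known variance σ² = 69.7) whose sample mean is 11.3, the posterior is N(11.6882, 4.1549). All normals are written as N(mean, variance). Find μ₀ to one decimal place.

With known observation variance, the Normal–Normal posterior has precision τ_n = τ₀ + n/σ² and mean μ_n = (τ₀μ₀ + (n/σ²)x̄)/τ_n.
Here τ₀ = 1/89.9 = 0.011123 and τ_data = 16/69.7 = 0.229555, so τ_n = 0.240678.
Rearranging for μ₀: μ₀ = (μ_n·τ_n − τ_data·x̄)/τ₀ = (11.6882·0.240678 − 0.229555·11.3) / 0.011123 = 0.219121/0.011123 ≈ 19.7.

μ₀ = 19.7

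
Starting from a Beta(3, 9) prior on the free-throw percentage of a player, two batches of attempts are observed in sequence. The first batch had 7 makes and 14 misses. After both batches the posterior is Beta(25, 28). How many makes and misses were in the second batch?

15 makes and 5 misses

Sequential conjugate updates are equivalent to a single update on the pooled data, so total successes = posterior α − prior α and total failures = posterior β − prior β.
Total across both batches: 25−3=22 makes, 28−9=19 misses.
Subtract the first batch: 22−7=15 makes and 19−14=5 misses.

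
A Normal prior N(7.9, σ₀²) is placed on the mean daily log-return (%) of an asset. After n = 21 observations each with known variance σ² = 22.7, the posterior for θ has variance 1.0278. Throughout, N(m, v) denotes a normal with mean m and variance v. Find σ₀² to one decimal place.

For the Normal–Normal model with known σ², precisions add: τ_n = τ₀ + n/σ².
So 1/σ₀² = 1/1.0278 − 21/22.7 = 0.972952 − 0.925110 = 0.047842.
Hence σ₀² = 1/0.047842 ≈ 20.9.

σ₀² = 20.9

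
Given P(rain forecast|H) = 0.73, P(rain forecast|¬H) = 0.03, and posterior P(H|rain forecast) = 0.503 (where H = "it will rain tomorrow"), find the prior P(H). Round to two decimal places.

P(H) = 0.04

Bayes' rule in odds form gives O(H|E) = O(H)·[P(E|H)/P(E|¬H)], hence O(H) = O(H|E)/LR.
Posterior odds = 0.503/(1−0.503) = 1.0121. LR = 0.73/0.03 = 24.3333.
Prior odds = 1.0121/24.3333 = 0.0416, so P(H) = 0.0416/(1+0.0416) ≈ 0.04.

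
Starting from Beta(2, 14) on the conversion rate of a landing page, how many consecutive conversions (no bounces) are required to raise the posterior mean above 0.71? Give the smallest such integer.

k = 33

After k conversions and 0 bounces the posterior is Beta(2+k, 14), with mean (2+k)/(2+14+k).
Set (2+k)/(16+k) > 0.71 and solve: k > (0.71·16 − 2)/(1 − 0.71) = 32.276.
The smallest integer exceeding 32.276 is 33, and checking k=33: (35)/(49) = 0.7143 > 0.71.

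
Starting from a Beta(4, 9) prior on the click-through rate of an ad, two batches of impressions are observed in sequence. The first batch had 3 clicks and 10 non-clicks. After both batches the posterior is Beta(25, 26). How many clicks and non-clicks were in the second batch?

Sequential conjugate updates are equivalent to a single update on the pooled data, so total successes = posterior α − prior α and total failures = posterior β − prior β.
Total across both batches: 25−4=21 clicks, 26−9=17 non-clicks.
Subtract the first batch: 21−3=18 clicks and 17−10=7 non-clicks.

18 clicks and 7 non-clicks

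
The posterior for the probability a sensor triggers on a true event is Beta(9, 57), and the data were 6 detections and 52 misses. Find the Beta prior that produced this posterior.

Beta(3, 5)

Beta is conjugate to the binomial likelihood: posterior = Beta(a+s, b+f).
So a = 9 − 6 = 3 and b = 57 − 52 = 5.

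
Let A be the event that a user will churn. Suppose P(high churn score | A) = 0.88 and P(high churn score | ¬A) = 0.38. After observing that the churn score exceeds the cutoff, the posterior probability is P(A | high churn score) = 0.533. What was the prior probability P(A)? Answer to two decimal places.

Bayes' rule in odds form gives O(A|E) = O(A)·[P(E|A)/P(E|¬A)], hence O(A) = O(A|E)/LR.
Posterior odds = 0.533/(1−0.533) = 1.1413. LR = 0.88/0.38 = 2.3158.
Prior odds = 1.1413/2.3158 = 0.4928, so P(A) = 0.4928/(1+0.4928) ≈ 0.33.

P(A) = 0.33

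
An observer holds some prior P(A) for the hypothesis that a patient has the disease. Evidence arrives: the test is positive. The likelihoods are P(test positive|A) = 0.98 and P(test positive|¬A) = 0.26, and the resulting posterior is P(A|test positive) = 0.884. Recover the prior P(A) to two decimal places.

Bayes' rule in odds form gives O(A|E) = O(A)·[P(E|A)/P(E|¬A)], hence O(A) = O(A|E)/LR.
Posterior odds = 0.884/(1−0.884) = 7.6207. LR = 0.98/0.26 = 3.7692.
Prior odds = 7.6207/3.7692 = 2.0218, so P(A) = 2.0218/(1+2.0218) ≈ 0.67.

P(A) = 0.67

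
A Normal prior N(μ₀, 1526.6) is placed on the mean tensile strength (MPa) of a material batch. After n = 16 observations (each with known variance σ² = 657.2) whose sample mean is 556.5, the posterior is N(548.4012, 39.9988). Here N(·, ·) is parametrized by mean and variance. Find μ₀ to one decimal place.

μ₀ = 247.4

The posterior mean is a precision-weighted average: μ_n = (τ₀μ₀ + τ_data·x̄)/(τ₀+τ_data), with τ₀=1/σ₀² and τ_data=n/σ².
Here τ₀ = 1/1526.6 = 0.000655 and τ_data = 16/657.2 = 0.024346, so τ_n = 0.025001.
Rearranging for μ₀: μ₀ = (μ_n·τ_n − τ_data·x̄)/τ₀ = (548.4012·0.025001 − 0.024346·556.5) / 0.000655 = 0.162029/0.000655 ≈ 247.4.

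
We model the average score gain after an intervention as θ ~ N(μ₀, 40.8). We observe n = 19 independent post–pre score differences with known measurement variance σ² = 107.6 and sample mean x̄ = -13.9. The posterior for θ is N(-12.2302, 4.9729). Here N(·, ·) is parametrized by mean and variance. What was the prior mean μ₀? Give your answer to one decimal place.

μ₀ = -0.2

With known observation variance, the Normal–Normal posterior has precision τ_n = τ₀ + n/σ² and mean μ_n = (τ₀μ₀ + (n/σ²)x̄)/τ_n.
Here τ₀ = 1/40.8 = 0.024510 and τ_data = 19/107.6 = 0.176580, so τ_n = 0.201090.
Rearranging for μ₀: μ₀ = (μ_n·τ_n − τ_data·x̄)/τ₀ = (-12.2302·0.201090 − 0.176580·-13.9) / 0.024510 = -0.004909/0.024510 ≈ -0.2.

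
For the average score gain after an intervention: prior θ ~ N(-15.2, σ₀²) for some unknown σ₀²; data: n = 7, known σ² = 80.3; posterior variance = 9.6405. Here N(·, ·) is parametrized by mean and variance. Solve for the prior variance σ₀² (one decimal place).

σ₀² = 60.4

Posterior precision equals prior precision plus data precision: 1/σ_n² = 1/σ₀² + n/σ².
So 1/σ₀² = 1/9.6405 − 7/80.3 = 0.103729 − 0.087173 = 0.016556.
Hence σ₀² = 1/0.016556 ≈ 60.4.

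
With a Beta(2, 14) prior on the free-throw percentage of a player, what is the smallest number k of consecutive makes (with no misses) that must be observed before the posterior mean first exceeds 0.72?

After k makes and 0 misses the posterior is Beta(2+k, 14), with mean (2+k)/(2+14+k).
Set (2+k)/(16+k) > 0.72 and solve: k > (0.72·16 − 2)/(1 − 0.72) = 34.000.
The smallest integer exceeding 34.000 is 35, and checking k=35: (37)/(51) = 0.7255 > 0.72.

k = 35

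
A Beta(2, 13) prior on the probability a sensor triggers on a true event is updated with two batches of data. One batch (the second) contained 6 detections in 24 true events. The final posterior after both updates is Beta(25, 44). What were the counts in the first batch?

17 detections and 13 misses

Sequential conjugate updates are equivalent to a single update on the pooled data, so total successes = posterior α − prior α and total failures = posterior β − prior β.
Total across both batches: 25−2=23 detections, 44−13=31 misses.
Subtract the second batch: 23−6=17 detections and 31−18=13 misses.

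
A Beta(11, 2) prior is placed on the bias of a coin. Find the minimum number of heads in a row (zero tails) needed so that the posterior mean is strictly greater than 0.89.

k = 6

After k heads and 0 tails the posterior is Beta(11+k, 2), with mean (11+k)/(11+2+k).
Set (11+k)/(13+k) > 0.89 and solve: k > (0.89·13 − 11)/(1 − 0.89) = 5.182.
The smallest integer exceeding 5.182 is 6.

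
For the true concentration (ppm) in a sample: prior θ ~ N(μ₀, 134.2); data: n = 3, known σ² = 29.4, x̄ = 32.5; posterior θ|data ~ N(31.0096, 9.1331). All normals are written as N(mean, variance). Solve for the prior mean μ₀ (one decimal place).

μ₀ = 10.6

The posterior mean is a precision-weighted average: μ_n = (τ₀μ₀ + τ_data·x̄)/(τ₀+τ_data), with τ₀=1/σ₀² and τ_data=n/σ².
Here τ₀ = 1/134.2 = 0.007452 and τ_data = 3/29.4 = 0.102041, so τ_n = 0.109493.
Rearranging for μ₀: μ₀ = (μ_n·τ_n − τ_data·x̄)/τ₀ = (31.0096·0.109493 − 0.102041·32.5) / 0.007452 = 0.079002/0.007452 ≈ 10.6.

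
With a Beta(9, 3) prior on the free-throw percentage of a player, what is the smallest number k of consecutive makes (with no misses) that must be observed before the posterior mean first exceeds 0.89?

k = 16

After k makes and 0 misses the posterior is Beta(9+k, 3), with mean (9+k)/(9+3+k).
Set (9+k)/(12+k) > 0.89 and solve: k > (0.89·12 − 9)/(1 − 0.89) = 15.273.
The smallest integer exceeding 15.273 is 16, and checking k=16: (25)/(28) = 0.8929 > 0.89.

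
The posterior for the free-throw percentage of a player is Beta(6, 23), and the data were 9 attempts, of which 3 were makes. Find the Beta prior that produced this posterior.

Beta(3, 17)

A Beta(a, b) prior with s successes and f failures in binomial data gives a Beta(a+s, b+f) posterior.
So a = 6 − 3 = 3 and b = 23 − 6 = 17.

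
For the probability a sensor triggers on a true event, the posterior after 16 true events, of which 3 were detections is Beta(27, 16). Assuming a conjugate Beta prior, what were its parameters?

Beta(24, 3)

Under Beta–binomial conjugacy the posterior parameters are (a+s, b+f).
Subtract the data counts: 27−3=24, 16−13=3.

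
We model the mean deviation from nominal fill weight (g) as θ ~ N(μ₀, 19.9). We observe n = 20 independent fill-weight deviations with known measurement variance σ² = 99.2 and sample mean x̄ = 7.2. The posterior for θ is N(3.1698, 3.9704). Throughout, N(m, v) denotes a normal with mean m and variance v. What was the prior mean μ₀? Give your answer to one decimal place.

The posterior mean is a precision-weighted average: μ_n = (τ₀μ₀ + τ_data·x̄)/(τ₀+τ_data), with τ₀=1/σ₀² and τ_data=n/σ².
Here τ₀ = 1/19.9 = 0.050251 and τ_data = 20/99.2 = 0.201613, so τ_n = 0.251864.
Rearranging for μ₀: μ₀ = (μ_n·τ_n − τ_data·x̄)/τ₀ = (3.1698·0.251864 − 0.201613·7.2) / 0.050251 = -0.653255/0.050251 ≈ -13.0.

μ₀ = -13.0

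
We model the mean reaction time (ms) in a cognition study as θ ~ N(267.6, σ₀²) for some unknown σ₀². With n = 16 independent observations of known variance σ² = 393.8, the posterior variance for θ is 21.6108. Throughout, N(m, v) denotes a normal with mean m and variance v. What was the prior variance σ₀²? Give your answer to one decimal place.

Posterior precision equals prior precision plus data precision: 1/σ_n² = 1/σ₀² + n/σ².
So 1/σ₀² = 1/21.6108 − 16/393.8 = 0.046273 − 0.040630 = 0.005643.
Hence σ₀² = 1/0.005643 ≈ 177.2.

σ₀² = 177.2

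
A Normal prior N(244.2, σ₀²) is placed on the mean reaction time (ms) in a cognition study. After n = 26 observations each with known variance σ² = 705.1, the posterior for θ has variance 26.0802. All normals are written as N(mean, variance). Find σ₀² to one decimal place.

σ₀² = 680.7

Posterior precision equals prior precision plus data precision: 1/σ_n² = 1/σ₀² + n/σ².
So 1/σ₀² = 1/26.0802 − 26/705.1 = 0.038343 − 0.036874 = 0.001469.
Hence σ₀² = 1/0.001469 ≈ 680.7.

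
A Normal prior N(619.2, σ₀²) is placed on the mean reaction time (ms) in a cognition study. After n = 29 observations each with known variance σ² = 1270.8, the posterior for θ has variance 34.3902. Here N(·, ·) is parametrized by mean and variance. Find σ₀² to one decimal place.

Posterior precision equals prior precision plus data precision: 1/σ_n² = 1/σ₀² + n/σ².
So 1/σ₀² = 1/34.3902 − 29/1270.8 = 0.029078 − 0.022820 = 0.006258.
Hence σ₀² = 1/0.006258 ≈ 159.8.

σ₀² = 159.8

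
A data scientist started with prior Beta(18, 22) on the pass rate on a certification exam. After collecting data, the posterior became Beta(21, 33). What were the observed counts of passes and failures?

3 passes and 11 failures

Beta is conjugate to the binomial likelihood: posterior = Beta(α+s, β+f).
So s = 21 − 18 = 3 and f = 33 − 22 = 11.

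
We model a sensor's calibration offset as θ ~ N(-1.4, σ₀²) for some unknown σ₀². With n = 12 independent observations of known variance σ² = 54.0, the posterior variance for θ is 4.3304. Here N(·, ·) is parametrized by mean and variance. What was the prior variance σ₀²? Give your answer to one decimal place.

Posterior precision equals prior precision plus data precision: 1/σ_n² = 1/σ₀² + n/σ².
So 1/σ₀² = 1/4.3304 − 12/54.0 = 0.230926 − 0.222222 = 0.008704.
Hence σ₀² = 1/0.008704 ≈ 114.9.

σ₀² = 114.9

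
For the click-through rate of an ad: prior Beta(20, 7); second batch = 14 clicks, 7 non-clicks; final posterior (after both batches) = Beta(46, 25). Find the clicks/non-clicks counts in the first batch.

12 clicks and 11 non-clicks

Because Beta–binomial updating is additive in the counts, the combined data contributed (α_post−α_prior, β_post−β_prior) successes and failures.
Total across both batches: 46−20=26 clicks, 25−7=18 non-clicks.
Subtract the second batch: 26−14=12 clicks and 18−7=11 non-clicks.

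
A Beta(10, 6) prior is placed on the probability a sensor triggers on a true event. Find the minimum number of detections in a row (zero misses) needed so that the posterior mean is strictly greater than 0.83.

After k detections and 0 misses the posterior is Beta(10+k, 6), with mean (10+k)/(10+6+k).
Set (10+k)/(16+k) > 0.83 and solve: k > (0.83·16 − 10)/(1 − 0.83) = 19.294.
The smallest integer exceeding 19.294 is 20.

k = 20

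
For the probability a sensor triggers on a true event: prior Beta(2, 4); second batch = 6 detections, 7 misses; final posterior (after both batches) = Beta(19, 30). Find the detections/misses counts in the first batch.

Because Beta–binomial updating is additive in the counts, the combined data contributed (α_post−α_prior, β_post−β_prior) successes and failures.
Total across both batches: 19−2=17 detections, 30−4=26 misses.
Subtract the second batch: 17−6=11 detections and 26−7=19 misses.

11 detections and 19 misses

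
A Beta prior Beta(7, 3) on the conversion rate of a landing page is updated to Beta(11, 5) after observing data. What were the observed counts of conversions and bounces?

4 conversions and 2 bounces

Under Beta–binomial conjugacy the posterior parameters are (α+s, β+f).
Match parameters: s=11−7=4, f=5−3=2.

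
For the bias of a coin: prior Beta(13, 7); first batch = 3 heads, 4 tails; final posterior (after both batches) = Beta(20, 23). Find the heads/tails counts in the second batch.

Because Beta–binomial updating is additive in the counts, the combined data contributed (α_post−α_prior, β_post−β_prior) successes and failures.
Total across both batches: 20−13=7 heads, 23−7=16 tails.
Subtract the first batch: 7−3=4 heads and 16−4=12 tails.

4 heads and 12 tails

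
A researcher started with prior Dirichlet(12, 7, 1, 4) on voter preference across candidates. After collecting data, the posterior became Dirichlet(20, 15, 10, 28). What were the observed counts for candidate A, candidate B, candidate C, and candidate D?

For a Dirichlet(α) prior with multinomial counts c, the posterior is Dirichlet(α + c) componentwise.
Counts are posterior − prior componentwise: 20−12=8, 15−7=8, 10−1=9, 28−4=24.

counts (8, 8, 9, 24)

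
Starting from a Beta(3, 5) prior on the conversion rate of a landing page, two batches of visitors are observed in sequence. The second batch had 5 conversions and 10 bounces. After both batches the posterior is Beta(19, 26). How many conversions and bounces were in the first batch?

11 conversions and 11 bounces

Sequential conjugate updates are equivalent to a single update on the pooled data, so total successes = posterior α − prior α and total failures = posterior β − prior β.
Total across both batches: 19−3=16 conversions, 26−5=21 bounces.
Subtract the second batch: 16−5=11 conversions and 21−10=11 bounces.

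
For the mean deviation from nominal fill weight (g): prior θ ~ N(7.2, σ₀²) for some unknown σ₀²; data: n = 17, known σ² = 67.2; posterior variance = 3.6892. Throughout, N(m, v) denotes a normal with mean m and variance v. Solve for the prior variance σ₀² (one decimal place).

For the Normal–Normal model with known σ², precisions add: τ_n = τ₀ + n/σ².
So 1/σ₀² = 1/3.6892 − 17/67.2 = 0.271061 − 0.252976 = 0.018085.
Hence σ₀² = 1/0.018085 ≈ 55.3.

σ₀² = 55.3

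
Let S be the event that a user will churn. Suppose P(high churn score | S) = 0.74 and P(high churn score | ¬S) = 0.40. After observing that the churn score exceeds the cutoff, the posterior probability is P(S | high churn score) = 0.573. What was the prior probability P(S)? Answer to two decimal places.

P(S) = 0.42

Bayes' rule in odds form gives O(S|E) = O(S)·[P(E|S)/P(E|¬S)], hence O(S) = O(S|E)/LR.
Posterior odds = 0.573/(1−0.573) = 1.3419. LR = 0.74/0.40 = 1.8500.
Prior odds = 1.3419/1.8500 = 0.7254, so P(S) = 0.7254/(1+0.7254) ≈ 0.42.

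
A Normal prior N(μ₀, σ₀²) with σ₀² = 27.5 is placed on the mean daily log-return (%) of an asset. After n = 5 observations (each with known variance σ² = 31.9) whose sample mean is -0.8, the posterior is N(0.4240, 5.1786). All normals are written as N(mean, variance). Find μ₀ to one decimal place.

μ₀ = 5.7

The posterior mean is a precision-weighted average: μ_n = (τ₀μ₀ + τ_data·x̄)/(τ₀+τ_data), with τ₀=1/σ₀² and τ_data=n/σ².
Here τ₀ = 1/27.5 = 0.036364 and τ_data = 5/31.9 = 0.156740, so τ_n = 0.193104.
Rearranging for μ₀: μ₀ = (μ_n·τ_n − τ_data·x̄)/τ₀ = (0.4240·0.193104 − 0.156740·-0.8) / 0.036364 = 0.207268/0.036364 ≈ 5.7.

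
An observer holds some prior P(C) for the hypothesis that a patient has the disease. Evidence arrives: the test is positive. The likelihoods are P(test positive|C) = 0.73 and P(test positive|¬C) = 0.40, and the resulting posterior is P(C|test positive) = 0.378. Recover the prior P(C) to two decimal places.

In odds form, posterior odds = prior odds × likelihood ratio, so prior odds = posterior odds ÷ LR.
Posterior odds = 0.378/(1−0.378) = 0.6077. LR = 0.73/0.40 = 1.8250.
Prior odds = 0.6077/1.8250 = 0.3330, so P(C) = 0.3330/(1+0.3330) ≈ 0.25.

P(C) = 0.25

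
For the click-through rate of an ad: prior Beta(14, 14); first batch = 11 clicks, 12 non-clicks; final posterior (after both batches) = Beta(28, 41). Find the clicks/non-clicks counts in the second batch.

3 clicks and 15 non-clicks

Because Beta–binomial updating is additive in the counts, the combined data contributed (α_post−α_prior, β_post−β_prior) successes and failures.
Total across both batches: 28−14=14 clicks, 41−14=27 non-clicks.
Subtract the first batch: 14−11=3 clicks and 27−12=15 non-clicks.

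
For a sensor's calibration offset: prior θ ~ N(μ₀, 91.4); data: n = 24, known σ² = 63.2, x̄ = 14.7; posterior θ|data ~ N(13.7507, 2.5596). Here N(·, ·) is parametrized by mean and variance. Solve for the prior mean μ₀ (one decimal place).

With known observation variance, the Normal–Normal posterior has precision τ_n = τ₀ + n/σ² and mean μ_n = (τ₀μ₀ + (n/σ²)x̄)/τ_n.
Here τ₀ = 1/91.4 = 0.010941 and τ_data = 24/63.2 = 0.379747, so τ_n = 0.390688.
Rearranging for μ₀: μ₀ = (μ_n·τ_n − τ_data·x̄)/τ₀ = (13.7507·0.390688 − 0.379747·14.7) / 0.010941 = -0.210047/0.010941 ≈ -19.2.

μ₀ = -19.2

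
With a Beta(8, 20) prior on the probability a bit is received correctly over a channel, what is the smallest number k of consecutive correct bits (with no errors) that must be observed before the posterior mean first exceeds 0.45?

k = 9

After k correct bits and 0 errors the posterior is Beta(8+k, 20), with mean (8+k)/(8+20+k).
Set (8+k)/(28+k) > 0.45 and solve: k > (0.45·28 − 8)/(1 − 0.45) = 8.364.
The smallest integer exceeding 8.364 is 9, and checking k=9: (17)/(37) = 0.4595 > 0.45.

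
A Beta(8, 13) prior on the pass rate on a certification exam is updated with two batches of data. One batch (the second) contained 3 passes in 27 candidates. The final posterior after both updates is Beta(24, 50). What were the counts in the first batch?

13 passes and 13 failures

Sequential conjugate updates are equivalent to a single update on the pooled data, so total successes = posterior α − prior α and total failures = posterior β − prior β.
Total across both batches: 24−8=16 passes, 50−13=37 failures.
Subtract the second batch: 16−3=13 passes and 37−24=13 failures.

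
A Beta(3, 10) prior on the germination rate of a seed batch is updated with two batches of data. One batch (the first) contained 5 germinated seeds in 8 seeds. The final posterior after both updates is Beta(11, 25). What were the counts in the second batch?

3 germinated seeds and 12 non-germinating seeds

Sequential conjugate updates are equivalent to a single update on the pooled data, so total successes = posterior α − prior α and total failures = posterior β − prior β.
Total across both batches: 11−3=8 germinated seeds, 25−10=15 non-germinating seeds.
Subtract the first batch: 8−5=3 germinated seeds and 15−3=12 non-germinating seeds.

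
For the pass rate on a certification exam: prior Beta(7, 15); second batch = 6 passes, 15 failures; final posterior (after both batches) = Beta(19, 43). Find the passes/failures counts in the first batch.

Sequential conjugate updates are equivalent to a single update on the pooled data, so total successes = posterior α − prior α and total failures = posterior β − prior β.
Total across both batches: 19−7=12 passes, 43−15=28 failures.
Subtract the second batch: 12−6=6 passes and 28−15=13 failures.

6 passes and 13 failures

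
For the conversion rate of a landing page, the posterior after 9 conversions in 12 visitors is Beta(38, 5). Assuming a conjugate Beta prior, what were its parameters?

Beta(29, 2)

Beta is conjugate to the binomial likelihood: posterior = Beta(α+s, β+f).
Subtract the data counts: 38−9=29, 5−3=2.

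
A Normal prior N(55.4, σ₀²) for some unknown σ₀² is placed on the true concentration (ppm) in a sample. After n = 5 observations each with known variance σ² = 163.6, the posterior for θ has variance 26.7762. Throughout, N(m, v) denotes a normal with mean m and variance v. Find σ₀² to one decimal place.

Posterior precision equals prior precision plus data precision: 1/σ_n² = 1/σ₀² + n/σ².
So 1/σ₀² = 1/26.7762 − 5/163.6 = 0.037347 − 0.030562 = 0.006785.
Hence σ₀² = 1/0.006785 ≈ 147.4.

σ₀² = 147.4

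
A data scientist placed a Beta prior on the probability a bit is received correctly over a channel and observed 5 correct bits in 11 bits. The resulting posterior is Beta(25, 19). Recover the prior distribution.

Beta(20, 13)

Beta is conjugate to the binomial likelihood: posterior = Beta(a+s, b+f).
Subtract the data counts: 25−5=20, 19−6=13.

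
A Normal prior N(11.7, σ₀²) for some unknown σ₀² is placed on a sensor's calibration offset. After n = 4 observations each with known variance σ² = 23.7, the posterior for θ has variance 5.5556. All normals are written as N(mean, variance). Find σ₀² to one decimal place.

For the Normal–Normal model with known σ², precisions add: τ_n = τ₀ + n/σ².
So 1/σ₀² = 1/5.5556 − 4/23.7 = 0.179999 − 0.168776 = 0.011223.
Hence σ₀² = 1/0.011223 ≈ 89.1.

σ₀² = 89.1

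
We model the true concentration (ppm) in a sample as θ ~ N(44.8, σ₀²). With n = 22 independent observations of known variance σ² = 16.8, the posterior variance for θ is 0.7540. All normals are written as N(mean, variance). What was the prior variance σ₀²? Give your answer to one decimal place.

σ₀² = 59.8

Posterior precision equals prior precision plus data precision: 1/σ_n² = 1/σ₀² + n/σ².
So 1/σ₀² = 1/0.7540 − 22/16.8 = 1.326260 − 1.309524 = 0.016736.
Hence σ₀² = 1/0.016736 ≈ 59.8.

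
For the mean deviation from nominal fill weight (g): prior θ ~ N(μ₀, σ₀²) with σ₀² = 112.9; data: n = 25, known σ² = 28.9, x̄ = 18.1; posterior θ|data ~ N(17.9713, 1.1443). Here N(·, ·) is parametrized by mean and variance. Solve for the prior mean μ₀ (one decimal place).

μ₀ = 5.4

With known observation variance, the Normal–Normal posterior has precision τ_n = τ₀ + n/σ² and mean μ_n = (τ₀μ₀ + (n/σ²)x̄)/τ_n.
Here τ₀ = 1/112.9 = 0.008857 and τ_data = 25/28.9 = 0.865052, so τ_n = 0.873909.
Rearranging for μ₀: μ₀ = (μ_n·τ_n − τ_data·x̄)/τ₀ = (17.9713·0.873909 − 0.865052·18.1) / 0.008857 = 0.047840/0.008857 ≈ 5.4.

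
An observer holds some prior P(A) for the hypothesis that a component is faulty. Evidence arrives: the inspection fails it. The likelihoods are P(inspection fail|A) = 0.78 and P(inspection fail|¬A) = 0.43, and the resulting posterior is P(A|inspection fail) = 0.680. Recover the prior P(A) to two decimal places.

In odds form, posterior odds = prior odds × likelihood ratio, so prior odds = posterior odds ÷ LR.
Posterior odds = 0.680/(1−0.680) = 2.1250. LR = 0.78/0.43 = 1.8140.
Prior odds = 2.1250/1.8140 = 1.1714, so P(A) = 1.1714/(1+1.1714) ≈ 0.54.

P(A) = 0.54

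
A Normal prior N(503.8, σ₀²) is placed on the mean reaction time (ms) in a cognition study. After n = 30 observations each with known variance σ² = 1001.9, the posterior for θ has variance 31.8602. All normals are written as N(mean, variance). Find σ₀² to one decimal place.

σ₀² = 692.5

Posterior precision equals prior precision plus data precision: 1/σ_n² = 1/σ₀² + n/σ².
So 1/σ₀² = 1/31.8602 − 30/1001.9 = 0.031387 − 0.029943 = 0.001444.
Hence σ₀² = 1/0.001444 ≈ 692.5.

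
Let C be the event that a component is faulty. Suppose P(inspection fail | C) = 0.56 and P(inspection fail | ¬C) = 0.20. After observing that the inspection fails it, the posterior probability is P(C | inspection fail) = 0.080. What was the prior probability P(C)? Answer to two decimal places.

P(C) = 0.03

In odds form, posterior odds = prior odds × likelihood ratio, so prior odds = posterior odds ÷ LR.
Posterior odds = 0.080/(1−0.080) = 0.0870. LR = 0.56/0.20 = 2.8000.
Prior odds = 0.0870/2.8000 = 0.0311, so P(C) = 0.0311/(1+0.0311) ≈ 0.03.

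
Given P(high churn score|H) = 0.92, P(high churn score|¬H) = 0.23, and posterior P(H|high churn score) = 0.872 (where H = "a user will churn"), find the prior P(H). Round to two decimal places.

P(H) = 0.63

In odds form, posterior odds = prior odds × likelihood ratio, so prior odds = posterior odds ÷ LR.
Posterior odds = 0.872/(1−0.872) = 6.8125. LR = 0.92/0.23 = 4.0000.
Prior odds = 6.8125/4.0000 = 1.7031, so P(H) = 1.7031/(1+1.7031) ≈ 0.63.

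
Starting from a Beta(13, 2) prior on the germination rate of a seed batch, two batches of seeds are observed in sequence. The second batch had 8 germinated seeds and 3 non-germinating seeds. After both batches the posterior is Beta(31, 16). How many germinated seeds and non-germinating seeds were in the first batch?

10 germinated seeds and 11 non-germinating seeds

Sequential conjugate updates are equivalent to a single update on the pooled data, so total successes = posterior α − prior α and total failures = posterior β − prior β.
Total across both batches: 31−13=18 germinated seeds, 16−2=14 non-germinating seeds.
Subtract the second batch: 18−8=10 germinated seeds and 14−3=11 non-germinating seeds.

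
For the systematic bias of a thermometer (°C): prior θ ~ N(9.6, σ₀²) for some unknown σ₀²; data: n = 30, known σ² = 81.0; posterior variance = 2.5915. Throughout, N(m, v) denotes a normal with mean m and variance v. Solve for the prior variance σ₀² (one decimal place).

σ₀² = 64.5

Posterior precision equals prior precision plus data precision: 1/σ_n² = 1/σ₀² + n/σ².
So 1/σ₀² = 1/2.5915 − 30/81.0 = 0.385877 − 0.370370 = 0.015507.
Hence σ₀² = 1/0.015507 ≈ 64.5.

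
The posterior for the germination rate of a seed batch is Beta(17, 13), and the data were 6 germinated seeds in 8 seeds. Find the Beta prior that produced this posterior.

Beta is conjugate to the binomial likelihood: posterior = Beta(α+s, β+f).
So α = 17 − 6 = 11 and β = 13 − 2 = 11.

Beta(11, 11)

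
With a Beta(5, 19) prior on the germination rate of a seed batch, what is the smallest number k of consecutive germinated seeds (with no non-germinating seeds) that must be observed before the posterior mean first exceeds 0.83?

k = 88

After k germinated seeds and 0 non-germinating seeds the posterior is Beta(5+k, 19), with mean (5+k)/(5+19+k).
Set (5+k)/(24+k) > 0.83 and solve: k > (0.83·24 − 5)/(1 − 0.83) = 87.765.
The smallest integer exceeding 87.765 is 88.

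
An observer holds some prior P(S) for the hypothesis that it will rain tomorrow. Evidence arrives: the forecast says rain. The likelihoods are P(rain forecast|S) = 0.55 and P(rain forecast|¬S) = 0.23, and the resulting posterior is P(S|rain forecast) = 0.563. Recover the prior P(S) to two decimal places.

Bayes' rule in odds form gives O(S|E) = O(S)·[P(E|S)/P(E|¬S)], hence O(S) = O(S|E)/LR.
Posterior odds = 0.563/(1−0.563) = 1.2883. LR = 0.55/0.23 = 2.3913.
Prior odds = 1.2883/2.3913 = 0.5387, so P(S) = 0.5387/(1+0.5387) ≈ 0.35.

P(S) = 0.35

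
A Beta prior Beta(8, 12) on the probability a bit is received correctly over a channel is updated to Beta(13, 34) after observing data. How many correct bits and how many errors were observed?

Beta is conjugate to the binomial likelihood: posterior = Beta(α+s, β+f).
Match parameters: s=13−8=5, f=34−12=22.

5 correct bits and 22 errors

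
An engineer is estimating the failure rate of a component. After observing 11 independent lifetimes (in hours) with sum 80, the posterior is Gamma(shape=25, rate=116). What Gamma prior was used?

Gamma(shape=14, rate=36)

Gamma–exponential conjugacy: posterior shape = α + n, posterior rate = β + Σtᵢ.
So α = 25 − 11 = 14 and β = 116 − 80 = 36.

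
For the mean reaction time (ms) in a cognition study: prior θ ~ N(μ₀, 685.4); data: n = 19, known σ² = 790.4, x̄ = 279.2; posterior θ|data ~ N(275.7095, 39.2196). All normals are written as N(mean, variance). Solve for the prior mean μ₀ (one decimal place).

μ₀ = 218.2

With known observation variance, the Normal–Normal posterior has precision τ_n = τ₀ + n/σ² and mean μ_n = (τ₀μ₀ + (n/σ²)x̄)/τ_n.
Here τ₀ = 1/685.4 = 0.001459 and τ_data = 19/790.4 = 0.024038, so τ_n = 0.025497.
Rearranging for μ₀: μ₀ = (μ_n·τ_n − τ_data·x̄)/τ₀ = (275.7095·0.025497 − 0.024038·279.2) / 0.001459 = 0.318356/0.001459 ≈ 218.2.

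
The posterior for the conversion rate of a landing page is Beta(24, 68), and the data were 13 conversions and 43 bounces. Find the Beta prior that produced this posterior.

Beta(11, 25)

Under Beta–binomial conjugacy the posterior parameters are (a+s, b+f).
Subtract the data counts: 24−13=11, 68−43=25.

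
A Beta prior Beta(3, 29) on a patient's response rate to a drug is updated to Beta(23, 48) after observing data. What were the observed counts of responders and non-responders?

20 responders and 19 non-responders

Beta is conjugate to the binomial likelihood: posterior = Beta(a+s, b+f).
Match parameters: s=23−3=20, f=48−29=19.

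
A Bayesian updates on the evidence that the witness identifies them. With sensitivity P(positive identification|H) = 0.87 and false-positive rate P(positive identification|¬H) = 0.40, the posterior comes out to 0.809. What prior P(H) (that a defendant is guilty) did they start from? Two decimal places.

P(H) = 0.66

Bayes' rule in odds form gives O(H|E) = O(H)·[P(E|H)/P(E|¬H)], hence O(H) = O(H|E)/LR.
Posterior odds = 0.809/(1−0.809) = 4.2356. LR = 0.87/0.40 = 2.1750.
Prior odds = 4.2356/2.1750 = 1.9474, so P(H) = 1.9474/(1+1.9474) ≈ 0.66.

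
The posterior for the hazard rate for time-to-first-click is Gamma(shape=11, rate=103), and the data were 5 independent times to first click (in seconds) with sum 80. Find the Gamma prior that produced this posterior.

For an exponential likelihood with a Gamma(α, β) prior on the rate, n observations with total T give posterior Gamma(α+n, β+T).
So α = 11 − 5 = 6 and β = 103 − 80 = 23.

Gamma(shape=6, rate=23)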